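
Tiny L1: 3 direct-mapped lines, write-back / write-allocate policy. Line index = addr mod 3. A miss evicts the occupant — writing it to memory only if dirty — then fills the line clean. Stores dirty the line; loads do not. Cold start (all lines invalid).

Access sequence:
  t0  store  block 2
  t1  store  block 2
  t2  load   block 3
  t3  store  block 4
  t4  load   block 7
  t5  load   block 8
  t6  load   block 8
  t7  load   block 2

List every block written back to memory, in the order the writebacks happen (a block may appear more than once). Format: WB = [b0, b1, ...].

  0 | W B2 → L2 miss [D]
  1 | W B2 → L2 hit [D]
  2 | R B3 → L0 miss [-]
  3 | W B4 → L1 miss [D]
  4 | R B7 → L1 miss wb→B4 [-]
  5 | R B8 → L2 miss wb→B2 [-]
  6 | R B8 → L2 hit [-]
  7 | R B2 → L2 miss [-]

WB = [4, 2]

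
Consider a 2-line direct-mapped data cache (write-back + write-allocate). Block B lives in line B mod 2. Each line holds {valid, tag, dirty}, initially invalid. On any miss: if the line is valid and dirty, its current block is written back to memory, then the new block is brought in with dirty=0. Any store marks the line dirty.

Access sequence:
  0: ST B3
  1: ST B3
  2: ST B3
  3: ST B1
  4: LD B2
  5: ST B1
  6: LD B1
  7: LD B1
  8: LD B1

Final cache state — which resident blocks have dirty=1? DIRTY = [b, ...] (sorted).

DIRTY = [1]

0: W B3 → L1 miss [D]
1: W B3 → L1 hit [D]
2: W B3 → L1 hit [D]
3: W B1 → L1 miss wb→B3 [D]
4: R B2 → L0 miss [-]
5: W B1 → L1 hit [D]
6: R B1 → L1 hit [D]
7: R B1 → L1 hit [D]
8: R B1 → L1 hit [D]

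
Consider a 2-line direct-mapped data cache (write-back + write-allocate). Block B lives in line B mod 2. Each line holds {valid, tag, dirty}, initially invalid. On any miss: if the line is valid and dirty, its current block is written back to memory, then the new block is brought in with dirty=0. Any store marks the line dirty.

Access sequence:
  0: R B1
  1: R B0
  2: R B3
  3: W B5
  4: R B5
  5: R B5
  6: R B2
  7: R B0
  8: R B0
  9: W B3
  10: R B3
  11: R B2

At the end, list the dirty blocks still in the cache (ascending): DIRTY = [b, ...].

DIRTY = [3]

0: R B1 -> L1 miss  d=-]
1: R B0 -> L0 miss  d=-]
2: R B3 -> L1 miss  d=-]
3: W B5 -> L1 miss  d=D]
4: R B5 -> L1 hit  d=D]
5: R B5 -> L1 hit  d=D]
6: R B2 -> L0 miss  d=-]
7: R B0 -> L0 miss  d=-]
8: R B0 -> L0 hit  d=-]
9: W B3 -> L1 miss wb->B5  d=D]
10: R B3 -> L1 hit  d=D]
11: R B2 -> L0 miss  d=-]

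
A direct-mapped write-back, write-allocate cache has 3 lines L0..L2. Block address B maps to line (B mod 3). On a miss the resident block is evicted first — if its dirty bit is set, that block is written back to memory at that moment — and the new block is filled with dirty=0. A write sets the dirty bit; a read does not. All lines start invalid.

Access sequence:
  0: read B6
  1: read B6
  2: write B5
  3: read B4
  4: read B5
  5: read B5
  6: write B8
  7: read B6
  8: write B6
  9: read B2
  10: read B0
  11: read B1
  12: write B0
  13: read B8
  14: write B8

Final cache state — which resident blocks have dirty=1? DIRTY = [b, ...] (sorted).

DIRTY = [0, 8]

0: R B6 -> L0 miss  d=-]
1: R B6 -> L0 hit  d=-]
2: W B5 -> L2 miss  d=D]
3: R B4 -> L1 miss  d=-]
4: R B5 -> L2 hit  d=D]
5: R B5 -> L2 hit  d=D]
6: W B8 -> L2 miss wb->B5  d=D]
7: R B6 -> L0 hit  d=-]
8: W B6 -> L0 hit  d=D]
9: R B2 -> L2 miss wb->B8  d=-]
10: R B0 -> L0 miss wb->B6  d=-]
11: R B1 -> L1 miss  d=-]
12: W B0 -> L0 hit  d=D]
13: R B8 -> L2 miss  d=-]
14: W B8 -> L2 hit  d=D]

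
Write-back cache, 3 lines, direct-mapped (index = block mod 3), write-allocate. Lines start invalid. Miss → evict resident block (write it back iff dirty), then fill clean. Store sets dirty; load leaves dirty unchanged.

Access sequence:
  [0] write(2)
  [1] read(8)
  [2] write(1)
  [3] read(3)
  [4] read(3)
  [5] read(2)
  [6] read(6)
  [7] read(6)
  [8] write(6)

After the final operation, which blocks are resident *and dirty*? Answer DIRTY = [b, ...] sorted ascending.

0: W B2 -> L2 miss  d=D]
1: R B8 -> L2 miss wb->B2  d=-]
2: W B1 -> L1 miss  d=D]
3: R B3 -> L0 miss  d=-]
4: R B3 -> L0 hit  d=-]
5: R B2 -> L2 miss  d=-]
6: R B6 -> L0 miss  d=-]
7: R B6 -> L0 hit  d=-]
8: W B6 -> L0 hit  d=D]

DIRTY = [1, 6]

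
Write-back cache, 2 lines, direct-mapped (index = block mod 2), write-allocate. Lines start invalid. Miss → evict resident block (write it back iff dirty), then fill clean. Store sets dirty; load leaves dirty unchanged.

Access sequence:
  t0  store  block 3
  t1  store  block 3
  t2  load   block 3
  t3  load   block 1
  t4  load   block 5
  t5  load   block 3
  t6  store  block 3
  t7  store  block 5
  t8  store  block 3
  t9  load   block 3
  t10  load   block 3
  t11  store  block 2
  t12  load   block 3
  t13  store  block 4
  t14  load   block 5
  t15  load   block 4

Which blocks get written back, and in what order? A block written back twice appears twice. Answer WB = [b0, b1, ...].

0: W B3 -> L1 miss  d=D]
1: W B3 -> L1 hit  d=D]
2: R B3 -> L1 hit  d=D]
3: R B1 -> L1 miss wb->B3  d=-]
4: R B5 -> L1 miss  d=-]
5: R B3 -> L1 miss  d=-]
6: W B3 -> L1 hit  d=D]
7: W B5 -> L1 miss wb->B3  d=D]
8: W B3 -> L1 miss wb->B5  d=D]
9: R B3 -> L1 hit  d=D]
10: R B3 -> L1 hit  d=D]
11: W B2 -> L0 miss  d=D]
12: R B3 -> L1 hit  d=D]
13: W B4 -> L0 miss wb->B2  d=D]
14: R B5 -> L1 miss wb->B3  d=-]
15: R B4 -> L0 hit  d=D]

WB = [3, 3, 5, 2, 3]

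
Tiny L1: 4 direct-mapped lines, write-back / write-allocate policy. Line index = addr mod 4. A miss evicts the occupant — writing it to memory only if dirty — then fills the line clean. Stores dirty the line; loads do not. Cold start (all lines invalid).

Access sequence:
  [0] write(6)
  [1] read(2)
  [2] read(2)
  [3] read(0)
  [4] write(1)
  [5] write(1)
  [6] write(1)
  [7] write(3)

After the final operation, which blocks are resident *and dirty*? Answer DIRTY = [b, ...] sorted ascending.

0: W B6 → L2 miss [D]
1: R B2 → L2 miss wb→B6 [-]
2: R B2 → L2 hit [-]
3: R B0 → L0 miss [-]
4: W B1 → L1 miss [D]
5: W B1 → L1 hit [D]
6: W B1 → L1 hit [D]
7: W B3 → L3 miss [D]

DIRTY = [1, 3]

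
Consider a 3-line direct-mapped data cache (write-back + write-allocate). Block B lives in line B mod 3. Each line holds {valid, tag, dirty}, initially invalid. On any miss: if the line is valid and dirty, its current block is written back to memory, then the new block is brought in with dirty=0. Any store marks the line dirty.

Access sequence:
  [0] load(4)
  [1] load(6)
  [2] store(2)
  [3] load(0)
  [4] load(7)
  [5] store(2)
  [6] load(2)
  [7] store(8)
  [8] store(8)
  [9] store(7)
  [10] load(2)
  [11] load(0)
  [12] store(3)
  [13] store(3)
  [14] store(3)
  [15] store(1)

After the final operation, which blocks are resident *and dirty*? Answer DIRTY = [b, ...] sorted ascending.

DIRTY = [1, 3]

0: R B4 → L1 miss [-]
1: R B6 → L0 miss [-]
2: W B2 → L2 miss [D]
3: R B0 → L0 miss [-]
4: R B7 → L1 miss [-]
5: W B2 → L2 hit [D]
6: R B2 → L2 hit [D]
7: W B8 → L2 miss wb→B2 [D]
8: W B8 → L2 hit [D]
9: W B7 → L1 hit [D]
10: R B2 → L2 miss wb→B8 [-]
11: R B0 → L0 hit [-]
12: W B3 → L0 miss [D]
13: W B3 → L0 hit [D]
14: W B3 → L0 hit [D]
15: W B1 → L1 miss wb→B7 [D]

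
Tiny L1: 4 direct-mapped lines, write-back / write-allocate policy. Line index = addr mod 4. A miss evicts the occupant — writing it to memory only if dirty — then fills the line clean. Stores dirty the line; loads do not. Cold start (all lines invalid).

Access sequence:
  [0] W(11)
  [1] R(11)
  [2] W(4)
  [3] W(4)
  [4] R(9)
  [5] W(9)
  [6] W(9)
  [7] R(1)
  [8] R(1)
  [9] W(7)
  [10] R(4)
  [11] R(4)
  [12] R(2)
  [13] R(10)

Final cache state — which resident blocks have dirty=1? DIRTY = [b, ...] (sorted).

0: W B11 -> L3 miss  d=D]
1: R B11 -> L3 hit  d=D]
2: W B4 -> L0 miss  d=D]
3: W B4 -> L0 hit  d=D]
4: R B9 -> L1 miss  d=-]
5: W B9 -> L1 hit  d=D]
6: W B9 -> L1 hit  d=D]
7: R B1 -> L1 miss wb->B9  d=-]
8: R B1 -> L1 hit  d=-]
9: W B7 -> L3 miss wb->B11  d=D]
10: R B4 -> L0 hit  d=D]
11: R B4 -> L0 hit  d=D]
12: R B2 -> L2 miss  d=-]
13: R B10 -> L2 miss  d=-]

DIRTY = [4, 7]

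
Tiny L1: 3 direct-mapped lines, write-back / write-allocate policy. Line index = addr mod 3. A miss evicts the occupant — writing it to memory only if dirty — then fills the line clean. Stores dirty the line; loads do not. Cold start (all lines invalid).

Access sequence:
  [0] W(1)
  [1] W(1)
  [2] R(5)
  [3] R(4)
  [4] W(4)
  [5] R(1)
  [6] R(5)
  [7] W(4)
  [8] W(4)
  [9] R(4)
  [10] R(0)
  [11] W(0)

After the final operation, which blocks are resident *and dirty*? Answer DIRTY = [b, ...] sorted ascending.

DIRTY = [0, 4]

0: W B1 → L1 miss [D]
1: W B1 → L1 hit [D]
2: R B5 → L2 miss [-]
3: R B4 → L1 miss wb→B1 [-]
4: W B4 → L1 hit [D]
5: R B1 → L1 miss wb→B4 [-]
6: R B5 → L2 hit [-]
7: W B4 → L1 miss [D]
8: W B4 → L1 hit [D]
9: R B4 → L1 hit [D]
10: R B0 → L0 miss [-]
11: W B0 → L0 hit [D]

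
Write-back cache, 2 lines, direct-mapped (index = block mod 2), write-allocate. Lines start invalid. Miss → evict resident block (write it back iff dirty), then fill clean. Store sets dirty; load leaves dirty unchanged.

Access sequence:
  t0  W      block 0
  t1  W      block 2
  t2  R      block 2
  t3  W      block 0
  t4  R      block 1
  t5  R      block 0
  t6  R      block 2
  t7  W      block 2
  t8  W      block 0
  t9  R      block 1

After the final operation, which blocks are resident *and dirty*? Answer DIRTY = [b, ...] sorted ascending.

0: W B0 → L0 miss [D]
1: W B2 → L0 miss wb→B0 [D]
2: R B2 → L0 hit [D]
3: W B0 → L0 miss wb→B2 [D]
4: R B1 → L1 miss [-]
5: R B0 → L0 hit [D]
6: R B2 → L0 miss wb→B0 [-]
7: W B2 → L0 hit [D]
8: W B0 → L0 miss wb→B2 [D]
9: R B1 → L1 hit [-]

DIRTY = [0]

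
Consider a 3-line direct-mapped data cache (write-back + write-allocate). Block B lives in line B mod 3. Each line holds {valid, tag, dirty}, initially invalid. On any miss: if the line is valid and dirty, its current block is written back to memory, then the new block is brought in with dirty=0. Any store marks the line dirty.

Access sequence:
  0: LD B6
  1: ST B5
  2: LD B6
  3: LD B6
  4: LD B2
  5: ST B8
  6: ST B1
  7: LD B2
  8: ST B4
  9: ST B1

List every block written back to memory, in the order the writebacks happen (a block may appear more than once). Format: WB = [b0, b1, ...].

  0 | R B6 → L0 miss [-]
  1 | W B5 → L2 miss [D]
  2 | R B6 → L0 hit [-]
  3 | R B6 → L0 hit [-]
  4 | R B2 → L2 miss wb→B5 [-]
  5 | W B8 → L2 miss [D]
  6 | W B1 → L1 miss [D]
  7 | R B2 → L2 miss wb→B8 [-]
  8 | W B4 → L1 miss wb→B1 [D]
  9 | W B1 → L1 miss wb→B4 [D]

WB = [5, 8, 1, 4]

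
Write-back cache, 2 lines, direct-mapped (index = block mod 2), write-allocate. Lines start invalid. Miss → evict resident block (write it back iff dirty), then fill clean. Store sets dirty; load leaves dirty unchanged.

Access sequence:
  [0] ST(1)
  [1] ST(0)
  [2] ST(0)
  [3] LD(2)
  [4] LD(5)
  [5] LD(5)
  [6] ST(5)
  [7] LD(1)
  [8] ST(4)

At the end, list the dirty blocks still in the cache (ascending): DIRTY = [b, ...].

  0 | W B1 → L1 miss [D]
  1 | W B0 → L0 miss [D]
  2 | W B0 → L0 hit [D]
  3 | R B2 → L0 miss wb→B0 [-]
  4 | R B5 → L1 miss wb→B1 [-]
  5 | R B5 → L1 hit [-]
  6 | W B5 → L1 hit [D]
  7 | R B1 → L1 miss wb→B5 [-]
  8 | W B4 → L0 miss [D]

DIRTY = [4]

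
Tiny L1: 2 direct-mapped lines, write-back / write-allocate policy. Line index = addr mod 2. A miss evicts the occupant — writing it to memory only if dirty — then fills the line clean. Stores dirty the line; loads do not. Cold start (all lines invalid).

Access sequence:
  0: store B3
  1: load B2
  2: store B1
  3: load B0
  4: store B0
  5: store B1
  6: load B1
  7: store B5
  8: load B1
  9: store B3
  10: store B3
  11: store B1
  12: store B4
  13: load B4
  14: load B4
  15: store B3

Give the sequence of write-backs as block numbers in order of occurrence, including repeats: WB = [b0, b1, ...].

0: W B3 → L1 miss [D]
1: R B2 → L0 miss [-]
2: W B1 → L1 miss wb→B3 [D]
3: R B0 → L0 miss [-]
4: W B0 → L0 hit [D]
5: W B1 → L1 hit [D]
6: R B1 → L1 hit [D]
7: W B5 → L1 miss wb→B1 [D]
8: R B1 → L1 miss wb→B5 [-]
9: W B3 → L1 miss [D]
10: W B3 → L1 hit [D]
11: W B1 → L1 miss wb→B3 [D]
12: W B4 → L0 miss wb→B0 [D]
13: R B4 → L0 hit [D]
14: R B4 → L0 hit [D]
15: W B3 → L1 miss wb→B1 [D]

WB = [3, 1, 5, 3, 0, 1]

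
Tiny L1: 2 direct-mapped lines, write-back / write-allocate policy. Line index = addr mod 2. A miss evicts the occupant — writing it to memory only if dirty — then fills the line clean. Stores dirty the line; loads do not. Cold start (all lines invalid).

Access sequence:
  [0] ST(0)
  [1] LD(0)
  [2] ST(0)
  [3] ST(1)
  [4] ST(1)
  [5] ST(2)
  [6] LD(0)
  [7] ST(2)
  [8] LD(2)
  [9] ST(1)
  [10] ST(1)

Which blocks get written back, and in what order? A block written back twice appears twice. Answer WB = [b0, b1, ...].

0: W B0 -> L0 miss  d=D]
1: R B0 -> L0 hit  d=D]
2: W B0 -> L0 hit  d=D]
3: W B1 -> L1 miss  d=D]
4: W B1 -> L1 hit  d=D]
5: W B2 -> L0 miss wb->B0  d=D]
6: R B0 -> L0 miss wb->B2  d=-]
7: W B2 -> L0 miss  d=D]
8: R B2 -> L0 hit  d=D]
9: W B1 -> L1 hit  d=D]
10: W B1 -> L1 hit  d=D]

WB = [0, 2]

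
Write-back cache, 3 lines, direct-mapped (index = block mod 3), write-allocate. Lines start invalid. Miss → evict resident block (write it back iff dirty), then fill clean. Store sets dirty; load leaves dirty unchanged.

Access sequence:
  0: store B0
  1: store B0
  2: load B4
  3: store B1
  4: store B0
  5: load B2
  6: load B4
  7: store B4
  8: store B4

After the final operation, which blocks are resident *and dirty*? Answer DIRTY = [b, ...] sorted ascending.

0: W B0 → L0 miss [D]
1: W B0 → L0 hit [D]
2: R B4 → L1 miss [-]
3: W B1 → L1 miss [D]
4: W B0 → L0 hit [D]
5: R B2 → L2 miss [-]
6: R B4 → L1 miss wb→B1 [-]
7: W B4 → L1 hit [D]
8: W B4 → L1 hit [D]

DIRTY = [0, 4]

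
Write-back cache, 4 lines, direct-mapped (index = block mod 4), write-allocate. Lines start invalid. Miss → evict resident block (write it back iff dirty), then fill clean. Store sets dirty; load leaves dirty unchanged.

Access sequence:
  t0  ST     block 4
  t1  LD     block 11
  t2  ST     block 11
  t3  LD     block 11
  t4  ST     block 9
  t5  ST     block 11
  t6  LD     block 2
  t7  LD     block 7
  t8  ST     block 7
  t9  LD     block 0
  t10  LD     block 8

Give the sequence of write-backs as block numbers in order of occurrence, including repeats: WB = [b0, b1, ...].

0: W B4 → L0 miss [D]
1: R B11 → L3 miss [-]
2: W B11 → L3 hit [D]
3: R B11 → L3 hit [D]
4: W B9 → L1 miss [D]
5: W B11 → L3 hit [D]
6: R B2 → L2 miss [-]
7: R B7 → L3 miss wb→B11 [-]
8: W B7 → L3 hit [D]
9: R B0 → L0 miss wb→B4 [-]
10: R B8 → L0 miss [-]

WB = [11, 4]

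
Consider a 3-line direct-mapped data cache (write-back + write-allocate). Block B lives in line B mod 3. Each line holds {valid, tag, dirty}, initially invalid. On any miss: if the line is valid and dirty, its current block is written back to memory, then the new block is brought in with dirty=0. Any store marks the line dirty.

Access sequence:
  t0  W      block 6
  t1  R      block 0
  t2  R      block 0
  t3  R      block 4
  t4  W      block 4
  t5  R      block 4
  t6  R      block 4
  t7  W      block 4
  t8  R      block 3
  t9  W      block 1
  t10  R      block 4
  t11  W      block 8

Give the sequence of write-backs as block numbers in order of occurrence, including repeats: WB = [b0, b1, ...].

0: W B6 → L0 miss [D]
1: R B0 → L0 miss wb→B6 [-]
2: R B0 → L0 hit [-]
3: R B4 → L1 miss [-]
4: W B4 → L1 hit [D]
5: R B4 → L1 hit [D]
6: R B4 → L1 hit [D]
7: W B4 → L1 hit [D]
8: R B3 → L0 miss [-]
9: W B1 → L1 miss wb→B4 [D]
10: R B4 → L1 miss wb→B1 [-]
11: W B8 → L2 miss [D]

WB = [6, 4, 1]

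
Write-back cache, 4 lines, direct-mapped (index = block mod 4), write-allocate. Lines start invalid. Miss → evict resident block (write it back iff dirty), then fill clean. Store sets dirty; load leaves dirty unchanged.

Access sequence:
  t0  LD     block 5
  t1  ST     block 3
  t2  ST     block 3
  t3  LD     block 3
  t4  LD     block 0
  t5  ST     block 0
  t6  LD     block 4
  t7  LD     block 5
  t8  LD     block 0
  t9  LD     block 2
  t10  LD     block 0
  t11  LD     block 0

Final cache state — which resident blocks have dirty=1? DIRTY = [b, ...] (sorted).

DIRTY = [3]

  0 | R B5 → L1 miss [-]
  1 | W B3 → L3 miss [D]
  2 | W B3 → L3 hit [D]
  3 | R B3 → L3 hit [D]
  4 | R B0 → L0 miss [-]
  5 | W B0 → L0 hit [D]
  6 | R B4 → L0 miss wb→B0 [-]
  7 | R B5 → L1 hit [-]
  8 | R B0 → L0 miss [-]
  9 | R B2 → L2 miss [-]
  10 | R B0 → L0 hit [-]
  11 | R B0 → L0 hit [-]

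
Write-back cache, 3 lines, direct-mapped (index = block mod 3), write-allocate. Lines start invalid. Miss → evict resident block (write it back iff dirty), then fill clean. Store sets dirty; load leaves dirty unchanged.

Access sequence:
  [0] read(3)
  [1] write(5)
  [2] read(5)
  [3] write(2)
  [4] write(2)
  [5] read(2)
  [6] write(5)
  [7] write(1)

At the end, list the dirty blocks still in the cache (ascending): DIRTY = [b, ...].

0: R B3 -> L0 miss  d=-]
1: W B5 -> L2 miss  d=D]
2: R B5 -> L2 hit  d=D]
3: W B2 -> L2 miss wb->B5  d=D]
4: W B2 -> L2 hit  d=D]
5: R B2 -> L2 hit  d=D]
6: W B5 -> L2 miss wb->B2  d=D]
7: W B1 -> L1 miss  d=D]

DIRTY = [1, 5]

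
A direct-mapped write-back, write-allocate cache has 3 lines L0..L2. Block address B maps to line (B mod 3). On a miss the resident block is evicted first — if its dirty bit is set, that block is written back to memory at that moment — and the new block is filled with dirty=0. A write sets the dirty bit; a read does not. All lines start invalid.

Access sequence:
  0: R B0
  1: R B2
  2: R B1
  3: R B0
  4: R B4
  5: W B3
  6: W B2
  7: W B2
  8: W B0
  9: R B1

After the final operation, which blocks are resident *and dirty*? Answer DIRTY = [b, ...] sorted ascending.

DIRTY = [0, 2]

0: R B0 → L0 miss [-]
1: R B2 → L2 miss [-]
2: R B1 → L1 miss [-]
3: R B0 → L0 hit [-]
4: R B4 → L1 miss [-]
5: W B3 → L0 miss [D]
6: W B2 → L2 hit [D]
7: W B2 → L2 hit [D]
8: W B0 → L0 miss wb→B3 [D]
9: R B1 → L1 miss [-]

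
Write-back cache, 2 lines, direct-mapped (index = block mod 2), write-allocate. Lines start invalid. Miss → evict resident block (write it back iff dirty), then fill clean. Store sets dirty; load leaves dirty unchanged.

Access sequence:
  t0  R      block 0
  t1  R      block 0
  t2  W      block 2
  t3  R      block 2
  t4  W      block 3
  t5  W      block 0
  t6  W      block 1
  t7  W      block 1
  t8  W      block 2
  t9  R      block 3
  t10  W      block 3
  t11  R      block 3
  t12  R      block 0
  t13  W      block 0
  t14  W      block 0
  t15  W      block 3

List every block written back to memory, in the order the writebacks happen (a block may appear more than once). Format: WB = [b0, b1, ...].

0: R B0 → L0 miss [-]
1: R B0 → L0 hit [-]
2: W B2 → L0 miss [D]
3: R B2 → L0 hit [D]
4: W B3 → L1 miss [D]
5: W B0 → L0 miss wb→B2 [D]
6: W B1 → L1 miss wb→B3 [D]
7: W B1 → L1 hit [D]
8: W B2 → L0 miss wb→B0 [D]
9: R B3 → L1 miss wb→B1 [-]
10: W B3 → L1 hit [D]
11: R B3 → L1 hit [D]
12: R B0 → L0 miss wb→B2 [-]
13: W B0 → L0 hit [D]
14: W B0 → L0 hit [D]
15: W B3 → L1 hit [D]

WB = [2, 3, 0, 1, 2]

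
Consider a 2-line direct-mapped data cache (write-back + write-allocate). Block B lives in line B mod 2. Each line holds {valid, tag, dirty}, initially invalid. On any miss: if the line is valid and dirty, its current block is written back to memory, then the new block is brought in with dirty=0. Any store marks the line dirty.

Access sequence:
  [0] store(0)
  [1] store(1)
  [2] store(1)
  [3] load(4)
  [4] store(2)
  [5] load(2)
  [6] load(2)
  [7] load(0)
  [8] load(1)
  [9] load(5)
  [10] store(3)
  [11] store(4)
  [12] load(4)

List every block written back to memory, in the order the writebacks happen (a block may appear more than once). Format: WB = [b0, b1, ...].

WB = [0, 2, 1]

0: W B0 -> L0 miss  d=D]
1: W B1 -> L1 miss  d=D]
2: W B1 -> L1 hit  d=D]
3: R B4 -> L0 miss wb->B0  d=-]
4: W B2 -> L0 miss  d=D]
5: R B2 -> L0 hit  d=D]
6: R B2 -> L0 hit  d=D]
7: R B0 -> L0 miss wb->B2  d=-]
8: R B1 -> L1 hit  d=D]
9: R B5 -> L1 miss wb->B1  d=-]
10: W B3 -> L1 miss  d=D]
11: W B4 -> L0 miss  d=D]
12: R B4 -> L0 hit  d=D]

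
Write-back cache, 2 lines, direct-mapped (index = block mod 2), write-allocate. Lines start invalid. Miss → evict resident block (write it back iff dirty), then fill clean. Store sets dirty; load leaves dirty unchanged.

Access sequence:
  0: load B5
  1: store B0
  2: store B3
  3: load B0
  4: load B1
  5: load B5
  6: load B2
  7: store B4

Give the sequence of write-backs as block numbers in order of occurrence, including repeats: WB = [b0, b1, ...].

0: R B5 → L1 miss [-]
1: W B0 → L0 miss [D]
2: W B3 → L1 miss [D]
3: R B0 → L0 hit [D]
4: R B1 → L1 miss wb→B3 [-]
5: R B5 → L1 miss [-]
6: R B2 → L0 miss wb→B0 [-]
7: W B4 → L0 miss [D]

WB = [3, 0]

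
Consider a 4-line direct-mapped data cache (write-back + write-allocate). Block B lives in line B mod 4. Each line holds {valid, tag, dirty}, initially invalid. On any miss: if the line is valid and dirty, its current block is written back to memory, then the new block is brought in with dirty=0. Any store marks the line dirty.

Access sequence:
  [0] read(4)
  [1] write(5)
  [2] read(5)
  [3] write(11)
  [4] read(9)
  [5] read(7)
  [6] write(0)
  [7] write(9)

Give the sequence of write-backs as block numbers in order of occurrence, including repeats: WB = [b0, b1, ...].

0: R B4 → L0 miss [-]
1: W B5 → L1 miss [D]
2: R B5 → L1 hit [D]
3: W B11 → L3 miss [D]
4: R B9 → L1 miss wb→B5 [-]
5: R B7 → L3 miss wb→B11 [-]
6: W B0 → L0 miss [D]
7: W B9 → L1 hit [D]

WB = [5, 11]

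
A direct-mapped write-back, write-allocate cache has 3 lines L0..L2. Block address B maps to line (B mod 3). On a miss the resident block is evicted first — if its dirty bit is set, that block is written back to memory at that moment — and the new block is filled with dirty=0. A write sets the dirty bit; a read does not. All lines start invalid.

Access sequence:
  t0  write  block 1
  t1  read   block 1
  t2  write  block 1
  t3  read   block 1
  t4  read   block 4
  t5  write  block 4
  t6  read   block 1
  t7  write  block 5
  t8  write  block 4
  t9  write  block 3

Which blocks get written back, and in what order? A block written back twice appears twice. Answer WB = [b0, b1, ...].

WB = [1, 4]

0: W B1 -> L1 miss  d=D]
1: R B1 -> L1 hit  d=D]
2: W B1 -> L1 hit  d=D]
3: R B1 -> L1 hit  d=D]
4: R B4 -> L1 miss wb->B1  d=-]
5: W B4 -> L1 hit  d=D]
6: R B1 -> L1 miss wb->B4  d=-]
7: W B5 -> L2 miss  d=D]
8: W B4 -> L1 miss  d=D]
9: W B3 -> L0 miss  d=D]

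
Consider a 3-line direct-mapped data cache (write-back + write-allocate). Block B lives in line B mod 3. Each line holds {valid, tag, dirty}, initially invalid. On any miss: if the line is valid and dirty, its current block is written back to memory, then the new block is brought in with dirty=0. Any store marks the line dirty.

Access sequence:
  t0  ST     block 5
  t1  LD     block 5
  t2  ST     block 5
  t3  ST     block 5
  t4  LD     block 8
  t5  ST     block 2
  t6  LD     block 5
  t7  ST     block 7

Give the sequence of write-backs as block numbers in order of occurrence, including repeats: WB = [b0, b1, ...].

  0 | W B5 → L2 miss [D]
  1 | R B5 → L2 hit [D]
  2 | W B5 → L2 hit [D]
  3 | W B5 → L2 hit [D]
  4 | R B8 → L2 miss wb→B5 [-]
  5 | W B2 → L2 miss [D]
  6 | R B5 → L2 miss wb→B2 [-]
  7 | W B7 → L1 miss [D]

WB = [5, 2]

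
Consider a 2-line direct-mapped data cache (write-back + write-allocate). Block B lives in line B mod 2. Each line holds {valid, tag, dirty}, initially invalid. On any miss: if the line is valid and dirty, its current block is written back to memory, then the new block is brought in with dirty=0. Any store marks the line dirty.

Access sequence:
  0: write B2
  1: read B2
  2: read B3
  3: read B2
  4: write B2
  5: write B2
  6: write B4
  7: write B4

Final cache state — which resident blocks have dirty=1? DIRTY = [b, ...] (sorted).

DIRTY = [4]

0: W B2 → L0 miss [D]
1: R B2 → L0 hit [D]
2: R B3 → L1 miss [-]
3: R B2 → L0 hit [D]
4: W B2 → L0 hit [D]
5: W B2 → L0 hit [D]
6: W B4 → L0 miss wb→B2 [D]
7: W B4 → L0 hit [D]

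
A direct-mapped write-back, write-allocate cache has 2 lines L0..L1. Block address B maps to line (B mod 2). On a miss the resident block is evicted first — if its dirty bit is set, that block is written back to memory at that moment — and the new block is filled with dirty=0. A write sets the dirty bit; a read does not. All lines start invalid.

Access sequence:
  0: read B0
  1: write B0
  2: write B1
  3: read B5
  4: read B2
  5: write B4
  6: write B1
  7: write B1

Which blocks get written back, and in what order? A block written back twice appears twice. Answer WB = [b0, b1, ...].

WB = [1, 0]

0: R B0 → L0 miss [-]
1: W B0 → L0 hit [D]
2: W B1 → L1 miss [D]
3: R B5 → L1 miss wb→B1 [-]
4: R B2 → L0 miss wb→B0 [-]
5: W B4 → L0 miss [D]
6: W B1 → L1 miss [D]
7: W B1 → L1 hit [D]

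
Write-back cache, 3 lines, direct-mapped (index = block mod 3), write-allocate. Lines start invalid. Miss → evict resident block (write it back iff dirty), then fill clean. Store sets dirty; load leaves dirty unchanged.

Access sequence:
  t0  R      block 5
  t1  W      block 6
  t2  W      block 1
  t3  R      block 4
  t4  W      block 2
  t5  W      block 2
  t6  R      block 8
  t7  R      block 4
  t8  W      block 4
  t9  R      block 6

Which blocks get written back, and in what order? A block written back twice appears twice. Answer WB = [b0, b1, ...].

WB = [1, 2]

0: R B5 -> L2 miss  d=-]
1: W B6 -> L0 miss  d=D]
2: W B1 -> L1 miss  d=D]
3: R B4 -> L1 miss wb->B1  d=-]
4: W B2 -> L2 miss  d=D]
5: W B2 -> L2 hit  d=D]
6: R B8 -> L2 miss wb->B2  d=-]
7: R B4 -> L1 hit  d=-]
8: W B4 -> L1 hit  d=D]
9: R B6 -> L0 hit  d=D]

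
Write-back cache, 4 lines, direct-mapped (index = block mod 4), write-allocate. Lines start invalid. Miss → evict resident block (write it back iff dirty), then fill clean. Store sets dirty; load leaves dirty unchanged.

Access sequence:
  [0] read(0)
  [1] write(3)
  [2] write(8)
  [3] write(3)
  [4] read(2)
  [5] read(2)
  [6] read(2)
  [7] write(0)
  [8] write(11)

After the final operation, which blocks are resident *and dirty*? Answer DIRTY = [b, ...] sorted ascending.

DIRTY = [0, 11]

0: R B0 → L0 miss [-]
1: W B3 → L3 miss [D]
2: W B8 → L0 miss [D]
3: W B3 → L3 hit [D]
4: R B2 → L2 miss [-]
5: R B2 → L2 hit [-]
6: R B2 → L2 hit [-]
7: W B0 → L0 miss wb→B8 [D]
8: W B11 → L3 miss wb→B3 [D]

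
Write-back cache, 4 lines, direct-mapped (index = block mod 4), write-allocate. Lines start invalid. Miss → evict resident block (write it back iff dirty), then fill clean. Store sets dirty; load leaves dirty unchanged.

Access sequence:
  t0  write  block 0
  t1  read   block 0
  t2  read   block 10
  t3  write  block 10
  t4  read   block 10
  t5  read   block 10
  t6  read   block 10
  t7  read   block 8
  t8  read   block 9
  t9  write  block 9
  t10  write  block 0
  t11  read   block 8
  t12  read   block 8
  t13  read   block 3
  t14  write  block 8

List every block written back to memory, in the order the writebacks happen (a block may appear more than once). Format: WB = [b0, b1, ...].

  0 | W B0 → L0 miss [D]
  1 | R B0 → L0 hit [D]
  2 | R B10 → L2 miss [-]
  3 | W B10 → L2 hit [D]
  4 | R B10 → L2 hit [D]
  5 | R B10 → L2 hit [D]
  6 | R B10 → L2 hit [D]
  7 | R B8 → L0 miss wb→B0 [-]
  8 | R B9 → L1 miss [-]
  9 | W B9 → L1 hit [D]
  10 | W B0 → L0 miss [D]
  11 | R B8 → L0 miss wb→B0 [-]
  12 | R B8 → L0 hit [-]
  13 | R B3 → L3 miss [-]
  14 | W B8 → L0 hit [D]

WB = [0, 0]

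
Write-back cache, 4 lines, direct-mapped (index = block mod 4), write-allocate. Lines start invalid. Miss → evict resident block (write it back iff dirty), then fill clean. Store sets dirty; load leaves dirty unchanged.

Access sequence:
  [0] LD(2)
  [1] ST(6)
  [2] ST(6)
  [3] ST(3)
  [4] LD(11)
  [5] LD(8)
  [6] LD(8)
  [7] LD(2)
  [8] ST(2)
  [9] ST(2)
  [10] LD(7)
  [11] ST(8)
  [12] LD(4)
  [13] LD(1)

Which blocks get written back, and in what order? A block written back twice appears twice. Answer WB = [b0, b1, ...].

0: R B2 → L2 miss [-]
1: W B6 → L2 miss [D]
2: W B6 → L2 hit [D]
3: W B3 → L3 miss [D]
4: R B11 → L3 miss wb→B3 [-]
5: R B8 → L0 miss [-]
6: R B8 → L0 hit [-]
7: R B2 → L2 miss wb→B6 [-]
8: W B2 → L2 hit [D]
9: W B2 → L2 hit [D]
10: R B7 → L3 miss [-]
11: W B8 → L0 hit [D]
12: R B4 → L0 miss wb→B8 [-]
13: R B1 → L1 miss [-]

WB = [3, 6, 8]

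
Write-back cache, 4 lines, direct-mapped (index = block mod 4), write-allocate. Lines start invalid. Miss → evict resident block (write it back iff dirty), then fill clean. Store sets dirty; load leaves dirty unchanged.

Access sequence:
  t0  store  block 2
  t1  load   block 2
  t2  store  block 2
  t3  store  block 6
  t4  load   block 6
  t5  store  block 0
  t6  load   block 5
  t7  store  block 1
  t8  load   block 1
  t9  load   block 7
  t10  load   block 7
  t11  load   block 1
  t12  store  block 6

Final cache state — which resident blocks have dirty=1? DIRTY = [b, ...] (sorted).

DIRTY = [0, 1, 6]

  0 | W B2 → L2 miss [D]
  1 | R B2 → L2 hit [D]
  2 | W B2 → L2 hit [D]
  3 | W B6 → L2 miss wb→B2 [D]
  4 | R B6 → L2 hit [D]
  5 | W B0 → L0 miss [D]
  6 | R B5 → L1 miss [-]
  7 | W B1 → L1 miss [D]
  8 | R B1 → L1 hit [D]
  9 | R B7 → L3 miss [-]
  10 | R B7 → L3 hit [-]
  11 | R B1 → L1 hit [D]
  12 | W B6 → L2 hit [D]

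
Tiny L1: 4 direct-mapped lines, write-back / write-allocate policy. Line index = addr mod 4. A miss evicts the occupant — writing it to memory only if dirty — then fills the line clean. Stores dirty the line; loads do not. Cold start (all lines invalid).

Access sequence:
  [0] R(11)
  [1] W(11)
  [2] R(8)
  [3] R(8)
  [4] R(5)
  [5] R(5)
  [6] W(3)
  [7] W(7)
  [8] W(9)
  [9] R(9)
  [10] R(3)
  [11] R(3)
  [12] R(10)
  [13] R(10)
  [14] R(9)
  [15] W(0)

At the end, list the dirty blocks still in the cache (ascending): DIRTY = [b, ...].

DIRTY = [0, 9]

  0 | R B11 → L3 miss [-]
  1 | W B11 → L3 hit [D]
  2 | R B8 → L0 miss [-]
  3 | R B8 → L0 hit [-]
  4 | R B5 → L1 miss [-]
  5 | R B5 → L1 hit [-]
  6 | W B3 → L3 miss wb→B11 [D]
  7 | W B7 → L3 miss wb→B3 [D]
  8 | W B9 → L1 miss [D]
  9 | R B9 → L1 hit [D]
  10 | R B3 → L3 miss wb→B7 [-]
  11 | R B3 → L3 hit [-]
  12 | R B10 → L2 miss [-]
  13 | R B10 → L2 hit [-]
  14 | R B9 → L1 hit [D]
  15 | W B0 → L0 miss [D]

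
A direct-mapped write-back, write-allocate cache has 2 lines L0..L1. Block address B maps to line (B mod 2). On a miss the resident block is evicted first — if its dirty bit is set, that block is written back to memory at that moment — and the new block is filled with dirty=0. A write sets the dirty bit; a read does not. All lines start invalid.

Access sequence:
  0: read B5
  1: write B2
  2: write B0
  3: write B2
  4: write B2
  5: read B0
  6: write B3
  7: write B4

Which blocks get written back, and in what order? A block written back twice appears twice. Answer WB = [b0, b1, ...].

0: R B5 → L1 miss [-]
1: W B2 → L0 miss [D]
2: W B0 → L0 miss wb→B2 [D]
3: W B2 → L0 miss wb→B0 [D]
4: W B2 → L0 hit [D]
5: R B0 → L0 miss wb→B2 [-]
6: W B3 → L1 miss [D]
7: W B4 → L0 miss [D]

WB = [2, 0, 2]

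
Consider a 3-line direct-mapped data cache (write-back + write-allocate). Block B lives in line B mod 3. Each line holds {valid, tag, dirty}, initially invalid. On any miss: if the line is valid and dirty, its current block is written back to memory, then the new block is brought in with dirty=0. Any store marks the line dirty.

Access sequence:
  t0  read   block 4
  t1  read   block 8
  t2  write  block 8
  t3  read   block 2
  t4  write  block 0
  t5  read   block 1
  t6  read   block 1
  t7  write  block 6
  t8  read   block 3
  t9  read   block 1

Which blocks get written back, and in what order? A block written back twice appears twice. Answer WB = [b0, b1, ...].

  0 | R B4 → L1 miss [-]
  1 | R B8 → L2 miss [-]
  2 | W B8 → L2 hit [D]
  3 | R B2 → L2 miss wb→B8 [-]
  4 | W B0 → L0 miss [D]
  5 | R B1 → L1 miss [-]
  6 | R B1 → L1 hit [-]
  7 | W B6 → L0 miss wb→B0 [D]
  8 | R B3 → L0 miss wb→B6 [-]
  9 | R B1 → L1 hit [-]

WB = [8, 0, 6]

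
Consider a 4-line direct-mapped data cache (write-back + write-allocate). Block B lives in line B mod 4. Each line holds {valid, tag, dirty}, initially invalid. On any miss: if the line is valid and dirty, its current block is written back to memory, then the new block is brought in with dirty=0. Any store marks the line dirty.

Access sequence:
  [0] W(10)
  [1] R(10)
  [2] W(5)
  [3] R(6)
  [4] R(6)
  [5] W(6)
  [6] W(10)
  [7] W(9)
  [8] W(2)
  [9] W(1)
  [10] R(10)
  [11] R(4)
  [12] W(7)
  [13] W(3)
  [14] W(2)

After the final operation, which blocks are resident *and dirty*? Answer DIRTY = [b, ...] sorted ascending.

0: W B10 → L2 miss [D]
1: R B10 → L2 hit [D]
2: W B5 → L1 miss [D]
3: R B6 → L2 miss wb→B10 [-]
4: R B6 → L2 hit [-]
5: W B6 → L2 hit [D]
6: W B10 → L2 miss wb→B6 [D]
7: W B9 → L1 miss wb→B5 [D]
8: W B2 → L2 miss wb→B10 [D]
9: W B1 → L1 miss wb→B9 [D]
10: R B10 → L2 miss wb→B2 [-]
11: R B4 → L0 miss [-]
12: W B7 → L3 miss [D]
13: W B3 → L3 miss wb→B7 [D]
14: W B2 → L2 miss [D]

DIRTY = [1, 2, 3]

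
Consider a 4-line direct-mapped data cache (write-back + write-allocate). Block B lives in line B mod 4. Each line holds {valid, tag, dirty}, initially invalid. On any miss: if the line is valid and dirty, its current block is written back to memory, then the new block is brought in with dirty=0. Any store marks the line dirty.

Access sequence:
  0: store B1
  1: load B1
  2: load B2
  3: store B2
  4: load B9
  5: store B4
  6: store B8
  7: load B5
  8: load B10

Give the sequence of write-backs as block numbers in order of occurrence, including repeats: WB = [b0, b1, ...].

WB = [1, 4, 2]

0: W B1 → L1 miss [D]
1: R B1 → L1 hit [D]
2: R B2 → L2 miss [-]
3: W B2 → L2 hit [D]
4: R B9 → L1 miss wb→B1 [-]
5: W B4 → L0 miss [D]
6: W B8 → L0 miss wb→B4 [D]
7: R B5 → L1 miss [-]
8: R B10 → L2 miss wb→B2 [-]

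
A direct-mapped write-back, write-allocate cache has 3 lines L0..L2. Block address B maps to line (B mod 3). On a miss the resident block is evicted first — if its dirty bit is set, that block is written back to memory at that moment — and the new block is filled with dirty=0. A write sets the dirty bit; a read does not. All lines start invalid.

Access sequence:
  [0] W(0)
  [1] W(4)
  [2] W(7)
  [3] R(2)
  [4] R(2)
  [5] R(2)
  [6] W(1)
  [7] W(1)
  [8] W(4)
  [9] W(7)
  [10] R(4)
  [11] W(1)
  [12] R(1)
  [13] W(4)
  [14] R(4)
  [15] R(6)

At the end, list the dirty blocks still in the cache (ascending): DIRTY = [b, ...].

0: W B0 → L0 miss [D]
1: W B4 → L1 miss [D]
2: W B7 → L1 miss wb→B4 [D]
3: R B2 → L2 miss [-]
4: R B2 → L2 hit [-]
5: R B2 → L2 hit [-]
6: W B1 → L1 miss wb→B7 [D]
7: W B1 → L1 hit [D]
8: W B4 → L1 miss wb→B1 [D]
9: W B7 → L1 miss wb→B4 [D]
10: R B4 → L1 miss wb→B7 [-]
11: W B1 → L1 miss [D]
12: R B1 → L1 hit [D]
13: W B4 → L1 miss wb→B1 [D]
14: R B4 → L1 hit [D]
15: R B6 → L0 miss wb→B0 [-]

DIRTY = [4]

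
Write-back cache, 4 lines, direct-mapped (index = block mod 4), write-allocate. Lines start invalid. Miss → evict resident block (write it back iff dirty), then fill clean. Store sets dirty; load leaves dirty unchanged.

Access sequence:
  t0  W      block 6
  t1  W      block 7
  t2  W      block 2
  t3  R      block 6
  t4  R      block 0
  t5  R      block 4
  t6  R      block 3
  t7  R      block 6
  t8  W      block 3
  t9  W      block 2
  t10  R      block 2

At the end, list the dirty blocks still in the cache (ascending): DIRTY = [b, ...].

0: W B6 → L2 miss [D]
1: W B7 → L3 miss [D]
2: W B2 → L2 miss wb→B6 [D]
3: R B6 → L2 miss wb→B2 [-]
4: R B0 → L0 miss [-]
5: R B4 → L0 miss [-]
6: R B3 → L3 miss wb→B7 [-]
7: R B6 → L2 hit [-]
8: W B3 → L3 hit [D]
9: W B2 → L2 miss [D]
10: R B2 → L2 hit [D]

DIRTY = [2, 3]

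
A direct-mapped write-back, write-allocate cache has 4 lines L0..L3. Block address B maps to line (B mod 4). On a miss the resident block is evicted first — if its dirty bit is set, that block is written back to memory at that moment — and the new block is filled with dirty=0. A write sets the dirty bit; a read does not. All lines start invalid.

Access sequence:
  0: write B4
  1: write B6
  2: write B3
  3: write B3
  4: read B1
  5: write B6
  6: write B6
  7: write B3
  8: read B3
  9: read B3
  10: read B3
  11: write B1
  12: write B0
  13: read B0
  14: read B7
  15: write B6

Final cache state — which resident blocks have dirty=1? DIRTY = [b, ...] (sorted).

DIRTY = [0, 1, 6]

0: W B4 -> L0 miss  d=D]
1: W B6 -> L2 miss  d=D]
2: W B3 -> L3 miss  d=D]
3: W B3 -> L3 hit  d=D]
4: R B1 -> L1 miss  d=-]
5: W B6 -> L2 hit  d=D]
6: W B6 -> L2 hit  d=D]
7: W B3 -> L3 hit  d=D]
8: R B3 -> L3 hit  d=D]
9: R B3 -> L3 hit  d=D]
10: R B3 -> L3 hit  d=D]
11: W B1 -> L1 hit  d=D]
12: W B0 -> L0 miss wb->B4  d=D]
13: R B0 -> L0 hit  d=D]
14: R B7 -> L3 miss wb->B3  d=-]
15: W B6 -> L2 hit  d=D]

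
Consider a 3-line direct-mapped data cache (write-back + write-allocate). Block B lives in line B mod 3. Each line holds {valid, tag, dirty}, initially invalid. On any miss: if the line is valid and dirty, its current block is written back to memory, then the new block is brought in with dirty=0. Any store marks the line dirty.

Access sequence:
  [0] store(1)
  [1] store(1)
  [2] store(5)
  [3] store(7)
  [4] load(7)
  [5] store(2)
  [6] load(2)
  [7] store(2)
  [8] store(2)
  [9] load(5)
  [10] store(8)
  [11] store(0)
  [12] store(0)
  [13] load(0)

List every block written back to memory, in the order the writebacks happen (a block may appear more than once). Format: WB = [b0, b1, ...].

0: W B1 -> L1 miss  d=D]
1: W B1 -> L1 hit  d=D]
2: W B5 -> L2 miss  d=D]
3: W B7 -> L1 miss wb->B1  d=D]
4: R B7 -> L1 hit  d=D]
5: W B2 -> L2 miss wb->B5  d=D]
6: R B2 -> L2 hit  d=D]
7: W B2 -> L2 hit  d=D]
8: W B2 -> L2 hit  d=D]
9: R B5 -> L2 miss wb->B2  d=-]
10: W B8 -> L2 miss  d=D]
11: W B0 -> L0 miss  d=D]
12: W B0 -> L0 hit  d=D]
13: R B0 -> L0 hit  d=D]

WB = [1, 5, 2]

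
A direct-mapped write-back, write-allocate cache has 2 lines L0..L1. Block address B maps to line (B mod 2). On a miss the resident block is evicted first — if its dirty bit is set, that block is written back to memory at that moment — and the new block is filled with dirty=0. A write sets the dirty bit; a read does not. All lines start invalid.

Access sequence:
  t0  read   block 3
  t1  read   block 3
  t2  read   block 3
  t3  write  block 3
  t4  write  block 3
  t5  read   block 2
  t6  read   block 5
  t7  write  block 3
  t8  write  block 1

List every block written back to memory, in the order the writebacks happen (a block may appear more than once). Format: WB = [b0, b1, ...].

  0 | R B3 → L1 miss [-]
  1 | R B3 → L1 hit [-]
  2 | R B3 → L1 hit [-]
  3 | W B3 → L1 hit [D]
  4 | W B3 → L1 hit [D]
  5 | R B2 → L0 miss [-]
  6 | R B5 → L1 miss wb→B3 [-]
  7 | W B3 → L1 miss [D]
  8 | W B1 → L1 miss wb→B3 [D]

WB = [3, 3]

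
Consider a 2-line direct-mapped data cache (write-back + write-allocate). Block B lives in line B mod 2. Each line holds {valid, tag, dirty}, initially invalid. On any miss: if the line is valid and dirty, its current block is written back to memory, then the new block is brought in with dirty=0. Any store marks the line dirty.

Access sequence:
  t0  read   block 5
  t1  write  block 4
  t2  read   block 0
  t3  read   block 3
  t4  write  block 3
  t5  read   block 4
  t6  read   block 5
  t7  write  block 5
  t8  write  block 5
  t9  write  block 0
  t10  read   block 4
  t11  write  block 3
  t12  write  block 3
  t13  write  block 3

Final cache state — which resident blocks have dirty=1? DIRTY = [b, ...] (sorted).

DIRTY = [3]

0: R B5 → L1 miss [-]
1: W B4 → L0 miss [D]
2: R B0 → L0 miss wb→B4 [-]
3: R B3 → L1 miss [-]
4: W B3 → L1 hit [D]
5: R B4 → L0 miss [-]
6: R B5 → L1 miss wb→B3 [-]
7: W B5 → L1 hit [D]
8: W B5 → L1 hit [D]
9: W B0 → L0 miss [D]
10: R B4 → L0 miss wb→B0 [-]
11: W B3 → L1 miss wb→B5 [D]
12: W B3 → L1 hit [D]
13: W B3 → L1 hit [D]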